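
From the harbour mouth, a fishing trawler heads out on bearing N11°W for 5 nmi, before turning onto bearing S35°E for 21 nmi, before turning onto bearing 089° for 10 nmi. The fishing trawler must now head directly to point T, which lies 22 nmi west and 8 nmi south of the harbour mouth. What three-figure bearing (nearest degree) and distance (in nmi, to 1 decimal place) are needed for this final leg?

Leg 1 (N11°W, 5 nmi): east 5 sin 349° = -0.95, north 5 cos 349° = 4.91
Leg 2 (S35°E, 21 nmi): east 21 sin 145° = 12.05, north 21 cos 145° = -17.20
Leg 3 (089°, 10 nmi): east 10 sin 89° = 10.00, north 10 cos 89° = 0.17
Current position: (21.09, -12.12). Target: (-22, -8). Remaining: Δeast = -43.09, Δnorth = 4.12.
Bearing = atan2(-43.09, 4.12) mod 360° = 275.46°; distance = √((-43.09)² + (4.12)²) = 43.286 nmi.

275°, 43.3 nmi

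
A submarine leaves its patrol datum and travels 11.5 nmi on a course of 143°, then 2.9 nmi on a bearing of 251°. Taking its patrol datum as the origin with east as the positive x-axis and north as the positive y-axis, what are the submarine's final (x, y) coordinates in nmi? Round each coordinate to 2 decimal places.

(4.18, -10.13)

Leg 1 (143°, 11.5 nmi): east 11.5 sin 143° = 6.92, north 11.5 cos 143° = -9.18
Leg 2 (251°, 2.9 nmi): east 2.9 sin 251° = -2.74, north 2.9 cos 251° = -0.94
Summing: 4.18 nmi east, -10.13 nmi north → (4.18, -10.13).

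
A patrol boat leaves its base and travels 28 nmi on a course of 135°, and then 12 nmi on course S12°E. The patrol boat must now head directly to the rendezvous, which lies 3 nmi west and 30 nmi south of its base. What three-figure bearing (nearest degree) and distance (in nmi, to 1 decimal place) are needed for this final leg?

273°, 25.3 nmi

Leg 1 (135°, 28 nmi): east 28 sin 135° = 19.80, north 28 cos 135° = -19.80
Leg 2 (S12°E, 12 nmi): east 12 sin 168° = 2.49, north 12 cos 168° = -11.74
Current position: (22.29, -31.54). Target: (-3, -30). Remaining: Δeast = -25.29, Δnorth = 1.54.
Bearing = atan2(-25.29, 1.54) mod 360° = 273.48°; distance = √((-25.29)² + (1.54)²) = 25.341 nmi.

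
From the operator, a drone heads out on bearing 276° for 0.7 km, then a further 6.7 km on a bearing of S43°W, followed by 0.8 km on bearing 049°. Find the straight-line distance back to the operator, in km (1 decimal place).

6.3 km

Leg 1 (276°, 0.7 km): east 0.7 sin 276° = -0.70, north 0.7 cos 276° = 0.07
Leg 2 (S43°W, 6.7 km): east 6.7 sin 223° = -4.57, north 6.7 cos 223° = -4.90
Leg 3 (049°, 0.8 km): east 0.8 sin 49° = 0.60, north 0.8 cos 49° = 0.52
Net: -4.66 east, -4.30 north. Distance = √((-4.66)² + (-4.30)²) = 6.343 km.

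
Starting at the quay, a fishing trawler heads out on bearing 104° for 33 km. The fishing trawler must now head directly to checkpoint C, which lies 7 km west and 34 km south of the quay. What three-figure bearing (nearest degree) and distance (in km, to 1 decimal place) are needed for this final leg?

Leg 1 (104°, 33 km): east 33 sin 104° = 32.02, north 33 cos 104° = -7.98
Current position: (32.02, -7.98). Target: (-7, -34). Remaining: Δeast = -39.02, Δnorth = -26.02.
Bearing = atan2(-39.02, -26.02) mod 360° = 236.31°; distance = √((-39.02)² + (-26.02)²) = 46.898 km.

236°, 46.9 km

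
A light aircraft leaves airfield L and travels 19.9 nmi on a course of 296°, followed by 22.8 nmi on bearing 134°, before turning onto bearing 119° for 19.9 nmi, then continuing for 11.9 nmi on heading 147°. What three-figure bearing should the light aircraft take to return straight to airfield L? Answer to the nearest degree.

320°

Leg 1 (296°, 19.9 nmi): east 19.9 sin 296° = -17.89, north 19.9 cos 296° = 8.72
Leg 2 (134°, 22.8 nmi): east 22.8 sin 134° = 16.40, north 22.8 cos 134° = -15.84
Leg 3 (119°, 19.9 nmi): east 19.9 sin 119° = 17.40, north 19.9 cos 119° = -9.65
Leg 4 (147°, 11.9 nmi): east 11.9 sin 147° = 6.48, north 11.9 cos 147° = -9.98
Net displacement: 22.40 east, -26.74 north. Direction back to start is (-22.40, 26.74): bearing = atan2(-22.40, 26.74) mod 360° = 320.05° ≈ 320°.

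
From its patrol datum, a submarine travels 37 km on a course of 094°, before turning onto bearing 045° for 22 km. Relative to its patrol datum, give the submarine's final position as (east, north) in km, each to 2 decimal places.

(52.47, 12.98)

Leg 1 (094°, 37 km): east 37 sin 94° = 36.91, north 37 cos 94° = -2.58
Leg 2 (045°, 22 km): east 22 sin 45° = 15.56, north 22 cos 45° = 15.56
Summing: 52.47 km east, 12.98 km north → (52.47, 12.98).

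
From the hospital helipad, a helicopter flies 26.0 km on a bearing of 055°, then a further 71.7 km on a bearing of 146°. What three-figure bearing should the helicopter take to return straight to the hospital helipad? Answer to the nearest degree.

Leg 1 (055°, 26.0 km): east 26.0 sin 55° = 21.30, north 26.0 cos 55° = 14.91
Leg 2 (146°, 71.7 km): east 71.7 sin 146° = 40.09, north 71.7 cos 146° = -59.44
Net displacement: 61.39 east, -44.53 north. Direction back to start is (-61.39, 44.53): bearing = atan2(-61.39, 44.53) mod 360° = 305.95° ≈ 306°.

306°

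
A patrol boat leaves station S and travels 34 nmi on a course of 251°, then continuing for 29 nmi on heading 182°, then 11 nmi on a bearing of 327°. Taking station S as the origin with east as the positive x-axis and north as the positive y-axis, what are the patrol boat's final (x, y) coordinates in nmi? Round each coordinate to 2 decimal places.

(-39.15, -30.83)

Leg 1 (251°, 34 nmi): east 34 sin 251° = -32.15, north 34 cos 251° = -11.07
Leg 2 (182°, 29 nmi): east 29 sin 182° = -1.01, north 29 cos 182° = -28.98
Leg 3 (327°, 11 nmi): east 11 sin 327° = -5.99, north 11 cos 327° = 9.23
Summing: -39.15 nmi east, -30.83 nmi north → (-39.15, -30.83).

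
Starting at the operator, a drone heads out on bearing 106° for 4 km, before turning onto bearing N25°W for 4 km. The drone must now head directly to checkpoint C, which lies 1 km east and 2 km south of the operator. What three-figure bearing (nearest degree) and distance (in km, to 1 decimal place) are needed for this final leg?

194°, 4.7 km

Leg 1 (106°, 4 km): east 4 sin 106° = 3.85, north 4 cos 106° = -1.10
Leg 2 (N25°W, 4 km): east 4 sin 335° = -1.69, north 4 cos 335° = 3.63
Current position: (2.15, 2.52). Target: (1, -2). Remaining: Δeast = -1.15, Δnorth = -4.52.
Bearing = atan2(-1.15, -4.52) mod 360° = 194.32°; distance = √((-1.15)² + (-4.52)²) = 4.668 km.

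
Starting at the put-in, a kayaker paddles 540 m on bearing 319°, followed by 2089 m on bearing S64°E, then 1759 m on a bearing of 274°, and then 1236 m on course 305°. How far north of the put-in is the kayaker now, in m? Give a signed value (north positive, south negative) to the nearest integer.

323 m

Leg 1 (319°, 540 m): east 540 sin 319° = -354.27, north 540 cos 319° = 407.54
Leg 2 (S64°E, 2089 m): east 2089 sin 116° = 1877.58, north 2089 cos 116° = -915.76
Leg 3 (274°, 1759 m): east 1759 sin 274° = -1754.72, north 1759 cos 274° = 122.70
Leg 4 (305°, 1236 m): east 1236 sin 305° = -1012.47, north 1236 cos 305° = 708.94
Net north component: 323.43 m.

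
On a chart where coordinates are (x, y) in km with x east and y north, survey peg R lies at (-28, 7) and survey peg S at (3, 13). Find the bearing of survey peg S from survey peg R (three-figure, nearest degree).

Δeast = 3 − -28 = 31.00; Δnorth = 13 − 7 = 6.00.
Bearing = atan2(Δeast, Δnorth) mod 360° = 79.05° ≈ 079°.

079°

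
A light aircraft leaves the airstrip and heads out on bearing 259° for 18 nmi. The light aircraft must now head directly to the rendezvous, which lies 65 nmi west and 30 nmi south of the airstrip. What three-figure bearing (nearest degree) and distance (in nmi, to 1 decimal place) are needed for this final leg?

241°, 54.3 nmi

Leg 1 (259°, 18 nmi): east 18 sin 259° = -17.67, north 18 cos 259° = -3.43
Current position: (-17.67, -3.43). Target: (-65, -30). Remaining: Δeast = -47.33, Δnorth = -26.57.
Bearing = atan2(-47.33, -26.57) mod 360° = 240.70°; distance = √((-47.33)² + (-26.57)²) = 54.276 nmi.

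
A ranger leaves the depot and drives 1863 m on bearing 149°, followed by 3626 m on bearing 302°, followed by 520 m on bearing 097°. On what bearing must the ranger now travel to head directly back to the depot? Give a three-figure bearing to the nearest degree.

099°

Leg 1 (149°, 1863 m): east 1863 sin 149° = 959.52, north 1863 cos 149° = -1596.90
Leg 2 (302°, 3626 m): east 3626 sin 302° = -3075.02, north 3626 cos 302° = 1921.49
Leg 3 (097°, 520 m): east 520 sin 97° = 516.12, north 520 cos 97° = -63.37
Net displacement: -1599.38 east, 261.21 north. Direction back to start is (1599.38, -261.21): bearing = atan2(1599.38, -261.21) mod 360° = 99.28° ≈ 099°.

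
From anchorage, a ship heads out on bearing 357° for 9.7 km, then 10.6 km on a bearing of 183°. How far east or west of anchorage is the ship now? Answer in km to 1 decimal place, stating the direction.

1.1 km west

Leg 1 (357°, 9.7 km): east 9.7 sin 357° = -0.51, north 9.7 cos 357° = 9.69
Leg 2 (183°, 10.6 km): east 10.6 sin 183° = -0.55, north 10.6 cos 183° = -10.59
Net east component: -1.06 km.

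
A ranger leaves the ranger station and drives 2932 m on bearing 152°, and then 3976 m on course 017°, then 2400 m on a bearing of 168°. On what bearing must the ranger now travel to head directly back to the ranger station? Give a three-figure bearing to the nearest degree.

Leg 1 (152°, 2932 m): east 2932 sin 152° = 1376.49, north 2932 cos 152° = -2588.80
Leg 2 (017°, 3976 m): east 3976 sin 17° = 1162.47, north 3976 cos 17° = 3802.27
Leg 3 (168°, 2400 m): east 2400 sin 168° = 498.99, north 2400 cos 168° = -2347.55
Net displacement: 3037.95 east, -1134.09 north. Direction back to start is (-3037.95, 1134.09): bearing = atan2(-3037.95, 1134.09) mod 360° = 290.47° ≈ 290°.

290°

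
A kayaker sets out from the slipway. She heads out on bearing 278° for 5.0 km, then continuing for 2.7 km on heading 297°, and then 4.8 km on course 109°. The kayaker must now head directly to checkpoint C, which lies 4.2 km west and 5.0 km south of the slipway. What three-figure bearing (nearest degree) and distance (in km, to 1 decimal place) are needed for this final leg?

194°, 5.5 km

Leg 1 (278°, 5.0 km): east 5.0 sin 278° = -4.95, north 5.0 cos 278° = 0.70
Leg 2 (297°, 2.7 km): east 2.7 sin 297° = -2.41, north 2.7 cos 297° = 1.23
Leg 3 (109°, 4.8 km): east 4.8 sin 109° = 4.54, north 4.8 cos 109° = -1.56
Current position: (-2.82, 0.36). Target: (-4.2, -5.0). Remaining: Δeast = -1.38, Δnorth = -5.36.
Bearing = atan2(-1.38, -5.36) mod 360° = 194.46°; distance = √((-1.38)² + (-5.36)²) = 5.534 km.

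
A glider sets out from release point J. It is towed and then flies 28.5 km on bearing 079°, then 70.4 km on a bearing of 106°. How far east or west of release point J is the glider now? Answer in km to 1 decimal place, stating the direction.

Leg 1 (079°, 28.5 km): east 28.5 sin 79° = 27.98, north 28.5 cos 79° = 5.44
Leg 2 (106°, 70.4 km): east 70.4 sin 106° = 67.67, north 70.4 cos 106° = -19.40
Net east component: 95.65 km.

95.6 km east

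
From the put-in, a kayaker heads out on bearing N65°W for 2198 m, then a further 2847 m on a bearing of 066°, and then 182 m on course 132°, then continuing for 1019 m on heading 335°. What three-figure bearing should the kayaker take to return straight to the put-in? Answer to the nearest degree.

Leg 1 (N65°W, 2198 m): east 2198 sin 295° = -1992.06, north 2198 cos 295° = 928.91
Leg 2 (066°, 2847 m): east 2847 sin 66° = 2600.86, north 2847 cos 66° = 1157.98
Leg 3 (132°, 182 m): east 182 sin 132° = 135.25, north 182 cos 132° = -121.78
Leg 4 (335°, 1019 m): east 1019 sin 335° = -430.65, north 1019 cos 335° = 923.53
Net displacement: 313.40 east, 2888.64 north. Direction back to start is (-313.40, -2888.64): bearing = atan2(-313.40, -2888.64) mod 360° = 186.19° ≈ 186°.

186°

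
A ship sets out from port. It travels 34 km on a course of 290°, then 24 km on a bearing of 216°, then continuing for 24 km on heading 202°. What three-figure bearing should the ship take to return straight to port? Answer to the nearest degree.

Leg 1 (290°, 34 km): east 34 sin 290° = -31.95, north 34 cos 290° = 11.63
Leg 2 (216°, 24 km): east 24 sin 216° = -14.11, north 24 cos 216° = -19.42
Leg 3 (202°, 24 km): east 24 sin 202° = -8.99, north 24 cos 202° = -22.25
Net displacement: -55.05 east, -30.04 north. Direction back to start is (55.05, 30.04): bearing = atan2(55.05, 30.04) mod 360° = 61.38° ≈ 061°.

061°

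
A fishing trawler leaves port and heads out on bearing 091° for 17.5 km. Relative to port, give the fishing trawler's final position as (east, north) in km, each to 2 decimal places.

(17.50, -0.31)

Leg 1 (091°, 17.5 km): east 17.5 sin 91° = 17.50, north 17.5 cos 91° = -0.31
Summing: 17.50 km east, -0.31 km north → (17.50, -0.31).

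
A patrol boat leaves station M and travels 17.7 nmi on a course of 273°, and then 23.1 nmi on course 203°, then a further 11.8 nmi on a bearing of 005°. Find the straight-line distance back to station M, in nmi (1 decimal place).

Leg 1 (273°, 17.7 nmi): east 17.7 sin 273° = -17.68, north 17.7 cos 273° = 0.93
Leg 2 (203°, 23.1 nmi): east 23.1 sin 203° = -9.03, north 23.1 cos 203° = -21.26
Leg 3 (005°, 11.8 nmi): east 11.8 sin 5° = 1.03, north 11.8 cos 5° = 11.76
Net: -25.67 east, -8.58 north. Distance = √((-25.67)² + (-8.58)²) = 27.070 nmi.

27.1 nmi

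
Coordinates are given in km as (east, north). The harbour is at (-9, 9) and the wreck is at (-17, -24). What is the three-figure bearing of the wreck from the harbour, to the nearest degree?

Δeast = -17 − -9 = -8.00; Δnorth = -24 − 9 = -33.00.
Bearing = atan2(Δeast, Δnorth) mod 360° = 193.63° ≈ 194°.

194°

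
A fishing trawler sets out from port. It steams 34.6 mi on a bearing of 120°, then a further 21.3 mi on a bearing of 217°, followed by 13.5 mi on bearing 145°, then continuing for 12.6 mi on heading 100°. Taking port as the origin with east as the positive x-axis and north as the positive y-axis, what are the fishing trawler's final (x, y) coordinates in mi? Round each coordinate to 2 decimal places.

(37.30, -47.56)

Leg 1 (120°, 34.6 mi): east 34.6 sin 120° = 29.96, north 34.6 cos 120° = -17.30
Leg 2 (217°, 21.3 mi): east 21.3 sin 217° = -12.82, north 21.3 cos 217° = -17.01
Leg 3 (145°, 13.5 mi): east 13.5 sin 145° = 7.74, north 13.5 cos 145° = -11.06
Leg 4 (100°, 12.6 mi): east 12.6 sin 100° = 12.41, north 12.6 cos 100° = -2.19
Summing: 37.30 mi east, -47.56 mi north → (37.30, -47.56).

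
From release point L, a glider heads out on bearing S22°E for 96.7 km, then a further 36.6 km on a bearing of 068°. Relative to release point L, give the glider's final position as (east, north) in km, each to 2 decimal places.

(70.16, -75.95)

Leg 1 (S22°E, 96.7 km): east 96.7 sin 158° = 36.22, north 96.7 cos 158° = -89.66
Leg 2 (068°, 36.6 km): east 36.6 sin 68° = 33.93, north 36.6 cos 68° = 13.71
Summing: 70.16 km east, -75.95 km north → (70.16, -75.95).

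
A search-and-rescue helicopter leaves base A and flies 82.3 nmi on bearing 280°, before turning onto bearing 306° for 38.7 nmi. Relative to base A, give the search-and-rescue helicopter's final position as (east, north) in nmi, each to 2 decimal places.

(-112.36, 37.04)

Leg 1 (280°, 82.3 nmi): east 82.3 sin 280° = -81.05, north 82.3 cos 280° = 14.29
Leg 2 (306°, 38.7 nmi): east 38.7 sin 306° = -31.31, north 38.7 cos 306° = 22.75
Summing: -112.36 nmi east, 37.04 nmi north → (-112.36, 37.04).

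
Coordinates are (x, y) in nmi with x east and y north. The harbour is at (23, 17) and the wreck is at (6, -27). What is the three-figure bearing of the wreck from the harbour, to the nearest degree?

201°

Δeast = 6 − 23 = -17.00; Δnorth = -27 − 17 = -44.00.
Bearing = atan2(Δeast, Δnorth) mod 360° = 201.12° ≈ 201°.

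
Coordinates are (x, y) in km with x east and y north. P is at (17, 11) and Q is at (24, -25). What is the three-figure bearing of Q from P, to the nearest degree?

169°

Δeast = 24 − 17 = 7.00; Δnorth = -25 − 11 = -36.00.
Bearing = atan2(Δeast, Δnorth) mod 360° = 169.00° ≈ 169°.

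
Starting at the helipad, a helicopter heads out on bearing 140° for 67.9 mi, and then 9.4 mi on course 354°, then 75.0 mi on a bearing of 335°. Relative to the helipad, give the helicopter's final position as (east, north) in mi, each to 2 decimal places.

(10.97, 25.31)

Leg 1 (140°, 67.9 mi): east 67.9 sin 140° = 43.65, north 67.9 cos 140° = -52.01
Leg 2 (354°, 9.4 mi): east 9.4 sin 354° = -0.98, north 9.4 cos 354° = 9.35
Leg 3 (335°, 75.0 mi): east 75.0 sin 335° = -31.70, north 75.0 cos 335° = 67.97
Summing: 10.97 mi east, 25.31 mi north → (10.97, 25.31).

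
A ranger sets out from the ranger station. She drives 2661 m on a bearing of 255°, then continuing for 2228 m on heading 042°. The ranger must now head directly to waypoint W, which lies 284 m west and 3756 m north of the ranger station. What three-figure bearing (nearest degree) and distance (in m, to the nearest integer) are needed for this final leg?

Leg 1 (255°, 2661 m): east 2661 sin 255° = -2570.33, north 2661 cos 255° = -688.72
Leg 2 (042°, 2228 m): east 2228 sin 42° = 1490.82, north 2228 cos 42° = 1655.73
Current position: (-1079.51, 967.01). Target: (-284, 3756). Remaining: Δeast = 795.51, Δnorth = 2788.99.
Bearing = atan2(795.51, 2788.99) mod 360° = 15.92°; distance = √((795.51)² + (2788.99)²) = 2900.224 m.

016°, 2900 m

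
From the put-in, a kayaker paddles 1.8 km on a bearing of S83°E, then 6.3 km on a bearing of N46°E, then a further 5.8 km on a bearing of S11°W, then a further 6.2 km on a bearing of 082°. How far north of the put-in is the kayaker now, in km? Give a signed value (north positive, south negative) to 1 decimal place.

Leg 1 (S83°E, 1.8 km): east 1.8 sin 97° = 1.79, north 1.8 cos 97° = -0.22
Leg 2 (N46°E, 6.3 km): east 6.3 sin 46° = 4.53, north 6.3 cos 46° = 4.38
Leg 3 (S11°W, 5.8 km): east 5.8 sin 191° = -1.11, north 5.8 cos 191° = -5.69
Leg 4 (082°, 6.2 km): east 6.2 sin 82° = 6.14, north 6.2 cos 82° = 0.86
Net north component: -0.67 km.

-0.7 km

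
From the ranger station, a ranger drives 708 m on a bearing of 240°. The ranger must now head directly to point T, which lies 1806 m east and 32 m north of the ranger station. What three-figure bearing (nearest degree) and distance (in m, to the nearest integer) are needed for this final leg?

Leg 1 (240°, 708 m): east 708 sin 240° = -613.15, north 708 cos 240° = -354.00
Current position: (-613.15, -354.00). Target: (1806, 32). Remaining: Δeast = 2419.15, Δnorth = 386.00.
Bearing = atan2(2419.15, 386.00) mod 360° = 80.93°; distance = √((2419.15)² + (386.00)²) = 2449.748 m.

081°, 2450 m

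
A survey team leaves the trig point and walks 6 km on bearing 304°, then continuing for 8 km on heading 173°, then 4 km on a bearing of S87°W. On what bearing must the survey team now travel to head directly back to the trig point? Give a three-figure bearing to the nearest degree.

059°

Leg 1 (304°, 6 km): east 6 sin 304° = -4.97, north 6 cos 304° = 3.36
Leg 2 (173°, 8 km): east 8 sin 173° = 0.97, north 8 cos 173° = -7.94
Leg 3 (S87°W, 4 km): east 4 sin 267° = -3.99, north 4 cos 267° = -0.21
Net displacement: -7.99 east, -4.79 north. Direction back to start is (7.99, 4.79): bearing = atan2(7.99, 4.79) mod 360° = 59.05° ≈ 059°.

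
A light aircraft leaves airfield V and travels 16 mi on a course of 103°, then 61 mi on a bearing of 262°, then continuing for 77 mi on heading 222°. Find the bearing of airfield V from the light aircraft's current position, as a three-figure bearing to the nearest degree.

Leg 1 (103°, 16 mi): east 16 sin 103° = 15.59, north 16 cos 103° = -3.60
Leg 2 (262°, 61 mi): east 61 sin 262° = -60.41, north 61 cos 262° = -8.49
Leg 3 (222°, 77 mi): east 77 sin 222° = -51.52, north 77 cos 222° = -57.22
Net displacement: -96.34 east, -69.31 north. Direction back to start is (96.34, 69.31): bearing = atan2(96.34, 69.31) mod 360° = 54.27° ≈ 054°.

054°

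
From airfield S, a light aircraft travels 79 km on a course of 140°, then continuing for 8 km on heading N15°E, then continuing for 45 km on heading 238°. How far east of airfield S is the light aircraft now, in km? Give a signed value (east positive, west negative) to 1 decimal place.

Leg 1 (140°, 79 km): east 79 sin 140° = 50.78, north 79 cos 140° = -60.52
Leg 2 (N15°E, 8 km): east 8 sin 15° = 2.07, north 8 cos 15° = 7.73
Leg 3 (238°, 45 km): east 45 sin 238° = -38.16, north 45 cos 238° = -23.85
Net east component: 14.69 km.

14.7 km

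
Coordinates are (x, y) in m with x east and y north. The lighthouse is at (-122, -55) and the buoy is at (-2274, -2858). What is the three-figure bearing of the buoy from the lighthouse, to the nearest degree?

Δeast = -2274 − -122 = -2152.00; Δnorth = -2858 − -55 = -2803.00.
Bearing = atan2(Δeast, Δnorth) mod 360° = 217.52° ≈ 218°.

218°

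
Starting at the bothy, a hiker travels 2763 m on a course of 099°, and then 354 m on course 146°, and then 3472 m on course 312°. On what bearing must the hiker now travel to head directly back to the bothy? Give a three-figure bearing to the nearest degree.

192°

Leg 1 (099°, 2763 m): east 2763 sin 99° = 2728.98, north 2763 cos 99° = -432.23
Leg 2 (146°, 354 m): east 354 sin 146° = 197.95, north 354 cos 146° = -293.48
Leg 3 (312°, 3472 m): east 3472 sin 312° = -2580.20, north 3472 cos 312° = 2323.22
Net displacement: 346.74 east, 1597.51 north. Direction back to start is (-346.74, -1597.51): bearing = atan2(-346.74, -1597.51) mod 360° = 192.25° ≈ 192°.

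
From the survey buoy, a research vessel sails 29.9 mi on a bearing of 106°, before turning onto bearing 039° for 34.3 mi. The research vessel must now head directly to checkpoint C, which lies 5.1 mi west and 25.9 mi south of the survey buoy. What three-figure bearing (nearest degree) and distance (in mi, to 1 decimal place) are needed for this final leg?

Leg 1 (106°, 29.9 mi): east 29.9 sin 106° = 28.74, north 29.9 cos 106° = -8.24
Leg 2 (039°, 34.3 mi): east 34.3 sin 39° = 21.59, north 34.3 cos 39° = 26.66
Current position: (50.33, 18.41). Target: (-5.1, -25.9). Remaining: Δeast = -55.43, Δnorth = -44.31.
Bearing = atan2(-55.43, -44.31) mod 360° = 231.36°; distance = √((-55.43)² + (-44.31)²) = 70.965 mi.

231°, 71.0 mi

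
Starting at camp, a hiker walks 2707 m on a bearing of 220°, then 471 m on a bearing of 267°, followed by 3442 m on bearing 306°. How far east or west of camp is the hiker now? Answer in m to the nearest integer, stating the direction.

Leg 1 (220°, 2707 m): east 2707 sin 220° = -1740.03, north 2707 cos 220° = -2073.68
Leg 2 (267°, 471 m): east 471 sin 267° = -470.35, north 471 cos 267° = -24.65
Leg 3 (306°, 3442 m): east 3442 sin 306° = -2784.64, north 3442 cos 306° = 2023.16
Net east component: -4995.02 m.

4995 m west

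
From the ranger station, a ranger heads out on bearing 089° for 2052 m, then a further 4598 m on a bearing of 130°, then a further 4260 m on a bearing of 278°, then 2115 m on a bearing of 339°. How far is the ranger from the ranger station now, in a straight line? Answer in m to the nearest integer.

Leg 1 (089°, 2052 m): east 2052 sin 89° = 2051.69, north 2052 cos 89° = 35.81
Leg 2 (130°, 4598 m): east 4598 sin 130° = 3522.27, north 4598 cos 130° = -2955.54
Leg 3 (278°, 4260 m): east 4260 sin 278° = -4218.54, north 4260 cos 278° = 592.88
Leg 4 (339°, 2115 m): east 2115 sin 339° = -757.95, north 2115 cos 339° = 1974.52
Net: 597.47 east, -352.33 north. Distance = √((597.47)² + (-352.33)²) = 693.616 m.

694 m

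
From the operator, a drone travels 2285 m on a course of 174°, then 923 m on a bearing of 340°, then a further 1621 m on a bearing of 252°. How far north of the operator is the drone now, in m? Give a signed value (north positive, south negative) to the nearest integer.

-1906 m

Leg 1 (174°, 2285 m): east 2285 sin 174° = 238.85, north 2285 cos 174° = -2272.48
Leg 2 (340°, 923 m): east 923 sin 340° = -315.68, north 923 cos 340° = 867.34
Leg 3 (252°, 1621 m): east 1621 sin 252° = -1541.66, north 1621 cos 252° = -500.92
Net north component: -1906.06 m.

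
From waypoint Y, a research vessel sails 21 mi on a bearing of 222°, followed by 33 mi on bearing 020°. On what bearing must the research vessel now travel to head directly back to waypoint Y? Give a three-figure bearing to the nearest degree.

170°

Leg 1 (222°, 21 mi): east 21 sin 222° = -14.05, north 21 cos 222° = -15.61
Leg 2 (020°, 33 mi): east 33 sin 20° = 11.29, north 33 cos 20° = 31.01
Net displacement: -2.77 east, 15.40 north. Direction back to start is (2.77, -15.40): bearing = atan2(2.77, -15.40) mod 360° = 169.82° ≈ 170°.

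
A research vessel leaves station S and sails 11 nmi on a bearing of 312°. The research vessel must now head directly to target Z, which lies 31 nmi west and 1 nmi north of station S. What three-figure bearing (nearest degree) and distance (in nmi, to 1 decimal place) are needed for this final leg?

254°, 23.7 nmi

Leg 1 (312°, 11 nmi): east 11 sin 312° = -8.17, north 11 cos 312° = 7.36
Current position: (-8.17, 7.36). Target: (-31, 1). Remaining: Δeast = -22.83, Δnorth = -6.36.
Bearing = atan2(-22.83, -6.36) mod 360° = 254.43°; distance = √((-22.83)² + (-6.36)²) = 23.695 nmi.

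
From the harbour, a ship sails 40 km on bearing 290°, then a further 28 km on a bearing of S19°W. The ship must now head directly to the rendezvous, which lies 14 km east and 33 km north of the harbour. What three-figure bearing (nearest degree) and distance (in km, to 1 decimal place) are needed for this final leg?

053°, 76.0 km

Leg 1 (290°, 40 km): east 40 sin 290° = -37.59, north 40 cos 290° = 13.68
Leg 2 (S19°W, 28 km): east 28 sin 199° = -9.12, north 28 cos 199° = -26.47
Current position: (-46.70, -12.79). Target: (14, 33). Remaining: Δeast = 60.70, Δnorth = 45.79.
Bearing = atan2(60.70, 45.79) mod 360° = 52.97°; distance = √((60.70)² + (45.79)²) = 76.039 km.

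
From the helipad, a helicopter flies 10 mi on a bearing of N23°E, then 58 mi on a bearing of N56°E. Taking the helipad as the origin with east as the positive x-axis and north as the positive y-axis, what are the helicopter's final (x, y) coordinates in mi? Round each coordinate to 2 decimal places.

Leg 1 (N23°E, 10 mi): east 10 sin 23° = 3.91, north 10 cos 23° = 9.21
Leg 2 (N56°E, 58 mi): east 58 sin 56° = 48.08, north 58 cos 56° = 32.43
Summing: 51.99 mi east, 41.64 mi north → (51.99, 41.64).

(51.99, 41.64)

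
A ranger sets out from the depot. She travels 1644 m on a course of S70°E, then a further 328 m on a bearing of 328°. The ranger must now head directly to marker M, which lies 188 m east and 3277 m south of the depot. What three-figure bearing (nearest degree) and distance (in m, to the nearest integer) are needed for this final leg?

202°, 3218 m

Leg 1 (S70°E, 1644 m): east 1644 sin 110° = 1544.85, north 1644 cos 110° = -562.28
Leg 2 (328°, 328 m): east 328 sin 328° = -173.81, north 328 cos 328° = 278.16
Current position: (1371.04, -284.12). Target: (188, -3277). Remaining: Δeast = -1183.04, Δnorth = -2992.88.
Bearing = atan2(-1183.04, -2992.88) mod 360° = 201.57°; distance = √((-1183.04)² + (-2992.88)²) = 3218.215 m.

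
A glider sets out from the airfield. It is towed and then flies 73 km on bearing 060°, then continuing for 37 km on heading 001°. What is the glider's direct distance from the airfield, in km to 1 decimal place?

97.4 km

Leg 1 (060°, 73 km): east 73 sin 60° = 63.22, north 73 cos 60° = 36.50
Leg 2 (001°, 37 km): east 37 sin 1° = 0.65, north 37 cos 1° = 36.99
Net: 63.87 east, 73.49 north. Distance = √((63.87)² + (73.49)²) = 97.367 km.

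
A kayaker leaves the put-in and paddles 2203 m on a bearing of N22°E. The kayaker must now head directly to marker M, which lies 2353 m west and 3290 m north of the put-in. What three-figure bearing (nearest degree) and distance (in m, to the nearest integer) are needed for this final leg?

Leg 1 (N22°E, 2203 m): east 2203 sin 22° = 825.26, north 2203 cos 22° = 2042.59
Current position: (825.26, 2042.59). Target: (-2353, 3290). Remaining: Δeast = -3178.26, Δnorth = 1247.41.
Bearing = atan2(-3178.26, 1247.41) mod 360° = 291.43°; distance = √((-3178.26)² + (1247.41)²) = 3414.289 m.

291°, 3414 m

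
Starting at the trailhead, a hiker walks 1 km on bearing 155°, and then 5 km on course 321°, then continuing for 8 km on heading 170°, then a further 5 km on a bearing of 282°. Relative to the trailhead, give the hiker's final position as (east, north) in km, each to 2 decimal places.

(-6.23, -3.86)

Leg 1 (155°, 1 km): east 1 sin 155° = 0.42, north 1 cos 155° = -0.91
Leg 2 (321°, 5 km): east 5 sin 321° = -3.15, north 5 cos 321° = 3.89
Leg 3 (170°, 8 km): east 8 sin 170° = 1.39, north 8 cos 170° = -7.88
Leg 4 (282°, 5 km): east 5 sin 282° = -4.89, north 5 cos 282° = 1.04
Summing: -6.23 km east, -3.86 km north → (-6.23, -3.86).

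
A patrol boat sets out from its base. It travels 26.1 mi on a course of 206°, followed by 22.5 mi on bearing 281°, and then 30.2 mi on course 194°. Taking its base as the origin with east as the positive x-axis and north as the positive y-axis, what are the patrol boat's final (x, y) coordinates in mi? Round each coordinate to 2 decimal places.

(-40.83, -48.47)

Leg 1 (206°, 26.1 mi): east 26.1 sin 206° = -11.44, north 26.1 cos 206° = -23.46
Leg 2 (281°, 22.5 mi): east 22.5 sin 281° = -22.09, north 22.5 cos 281° = 4.29
Leg 3 (194°, 30.2 mi): east 30.2 sin 194° = -7.31, north 30.2 cos 194° = -29.30
Summing: -40.83 mi east, -48.47 mi north → (-40.83, -48.47).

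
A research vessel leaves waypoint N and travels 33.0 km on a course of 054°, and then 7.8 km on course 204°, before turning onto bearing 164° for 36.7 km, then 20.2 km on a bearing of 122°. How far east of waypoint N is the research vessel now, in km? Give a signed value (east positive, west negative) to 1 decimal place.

Leg 1 (054°, 33.0 km): east 33.0 sin 54° = 26.70, north 33.0 cos 54° = 19.40
Leg 2 (204°, 7.8 km): east 7.8 sin 204° = -3.17, north 7.8 cos 204° = -7.13
Leg 3 (164°, 36.7 km): east 36.7 sin 164° = 10.12, north 36.7 cos 164° = -35.28
Leg 4 (122°, 20.2 km): east 20.2 sin 122° = 17.13, north 20.2 cos 122° = -10.70
Net east component: 50.77 km.

50.8 km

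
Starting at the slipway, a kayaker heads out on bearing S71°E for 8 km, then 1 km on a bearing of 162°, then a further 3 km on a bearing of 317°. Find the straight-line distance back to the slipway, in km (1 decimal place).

6.0 km

Leg 1 (S71°E, 8 km): east 8 sin 109° = 7.56, north 8 cos 109° = -2.60
Leg 2 (162°, 1 km): east 1 sin 162° = 0.31, north 1 cos 162° = -0.95
Leg 3 (317°, 3 km): east 3 sin 317° = -2.05, north 3 cos 317° = 2.19
Net: 5.83 east, -1.36 north. Distance = √((5.83)² + (-1.36)²) = 5.984 km.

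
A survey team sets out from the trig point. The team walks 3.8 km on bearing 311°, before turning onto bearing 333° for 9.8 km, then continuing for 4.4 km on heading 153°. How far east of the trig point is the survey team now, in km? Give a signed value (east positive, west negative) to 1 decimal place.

-5.3 km

Leg 1 (311°, 3.8 km): east 3.8 sin 311° = -2.87, north 3.8 cos 311° = 2.49
Leg 2 (333°, 9.8 km): east 9.8 sin 333° = -4.45, north 9.8 cos 333° = 8.73
Leg 3 (153°, 4.4 km): east 4.4 sin 153° = 2.00, north 4.4 cos 153° = -3.92
Net east component: -5.32 km.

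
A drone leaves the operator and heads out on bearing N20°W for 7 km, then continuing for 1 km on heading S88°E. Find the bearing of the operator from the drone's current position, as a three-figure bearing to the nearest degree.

168°

Leg 1 (N20°W, 7 km): east 7 sin 340° = -2.39, north 7 cos 340° = 6.58
Leg 2 (S88°E, 1 km): east 1 sin 92° = 1.00, north 1 cos 92° = -0.03
Net displacement: -1.39 east, 6.54 north. Direction back to start is (1.39, -6.54): bearing = atan2(1.39, -6.54) mod 360° = 167.97° ≈ 168°.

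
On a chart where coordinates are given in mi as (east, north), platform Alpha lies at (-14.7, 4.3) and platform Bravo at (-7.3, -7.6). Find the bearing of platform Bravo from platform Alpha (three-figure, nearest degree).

Δeast = -7.3 − -14.7 = 7.40; Δnorth = -7.6 − 4.3 = -11.90.
Bearing = atan2(Δeast, Δnorth) mod 360° = 148.12° ≈ 148°.

148°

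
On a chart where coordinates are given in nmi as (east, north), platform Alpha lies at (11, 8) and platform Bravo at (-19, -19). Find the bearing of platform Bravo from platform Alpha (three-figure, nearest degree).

228°

Δeast = -19 − 11 = -30.00; Δnorth = -19 − 8 = -27.00.
Bearing = atan2(Δeast, Δnorth) mod 360° = 228.01° ≈ 228°.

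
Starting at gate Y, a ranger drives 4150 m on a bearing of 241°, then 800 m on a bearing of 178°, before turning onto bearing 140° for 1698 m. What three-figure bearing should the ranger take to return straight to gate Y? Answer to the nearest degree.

Leg 1 (241°, 4150 m): east 4150 sin 241° = -3629.67, north 4150 cos 241° = -2011.96
Leg 2 (178°, 800 m): east 800 sin 178° = 27.92, north 800 cos 178° = -799.51
Leg 3 (140°, 1698 m): east 1698 sin 140° = 1091.45, north 1698 cos 140° = -1300.74
Net displacement: -2510.30 east, -4112.22 north. Direction back to start is (2510.30, 4112.22): bearing = atan2(2510.30, 4112.22) mod 360° = 31.40° ≈ 031°.

031°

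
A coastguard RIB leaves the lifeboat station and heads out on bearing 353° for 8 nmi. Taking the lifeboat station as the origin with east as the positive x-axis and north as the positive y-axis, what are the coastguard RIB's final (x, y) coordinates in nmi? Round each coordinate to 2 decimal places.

Leg 1 (353°, 8 nmi): east 8 sin 353° = -0.97, north 8 cos 353° = 7.94
Summing: -0.97 nmi east, 7.94 nmi north → (-0.97, 7.94).

(-0.97, 7.94)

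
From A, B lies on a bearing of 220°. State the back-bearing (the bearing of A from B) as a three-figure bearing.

Back-bearing = 220° − 180° = 040°.

040°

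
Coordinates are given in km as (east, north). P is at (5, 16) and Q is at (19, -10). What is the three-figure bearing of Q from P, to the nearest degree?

Δeast = 19 − 5 = 14.00; Δnorth = -10 − 16 = -26.00.
Bearing = atan2(Δeast, Δnorth) mod 360° = 151.70° ≈ 152°.

152°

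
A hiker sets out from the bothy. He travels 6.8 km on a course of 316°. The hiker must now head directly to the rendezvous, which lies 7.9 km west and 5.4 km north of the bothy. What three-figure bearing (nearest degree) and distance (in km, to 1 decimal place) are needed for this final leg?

Leg 1 (316°, 6.8 km): east 6.8 sin 316° = -4.72, north 6.8 cos 316° = 4.89
Current position: (-4.72, 4.89). Target: (-7.9, 5.4). Remaining: Δeast = -3.18, Δnorth = 0.51.
Bearing = atan2(-3.18, 0.51) mod 360° = 279.10°; distance = √((-3.18)² + (0.51)²) = 3.217 km.

279°, 3.2 km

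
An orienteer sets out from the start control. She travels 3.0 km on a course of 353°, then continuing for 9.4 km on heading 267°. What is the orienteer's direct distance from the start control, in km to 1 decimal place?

10.1 km

Leg 1 (353°, 3.0 km): east 3.0 sin 353° = -0.37, north 3.0 cos 353° = 2.98
Leg 2 (267°, 9.4 km): east 9.4 sin 267° = -9.39, north 9.4 cos 267° = -0.49
Net: -9.75 east, 2.49 north. Distance = √((-9.75)² + (2.49)²) = 10.065 km.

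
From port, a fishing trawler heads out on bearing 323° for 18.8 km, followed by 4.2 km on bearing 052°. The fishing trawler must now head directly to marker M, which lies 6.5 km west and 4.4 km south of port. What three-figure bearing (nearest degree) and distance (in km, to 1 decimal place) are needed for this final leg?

176°, 22.1 km

Leg 1 (323°, 18.8 km): east 18.8 sin 323° = -11.31, north 18.8 cos 323° = 15.01
Leg 2 (052°, 4.2 km): east 4.2 sin 52° = 3.31, north 4.2 cos 52° = 2.59
Current position: (-8.00, 17.60). Target: (-6.5, -4.4). Remaining: Δeast = 1.50, Δnorth = -22.00.
Bearing = atan2(1.50, -22.00) mod 360° = 176.09°; distance = √((1.50)² + (-22.00)²) = 22.052 km.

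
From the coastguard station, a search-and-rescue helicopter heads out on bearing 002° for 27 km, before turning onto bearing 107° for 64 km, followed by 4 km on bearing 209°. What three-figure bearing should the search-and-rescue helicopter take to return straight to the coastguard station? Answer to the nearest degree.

Leg 1 (002°, 27 km): east 27 sin 2° = 0.94, north 27 cos 2° = 26.98
Leg 2 (107°, 64 km): east 64 sin 107° = 61.20, north 64 cos 107° = -18.71
Leg 3 (209°, 4 km): east 4 sin 209° = -1.94, north 4 cos 209° = -3.50
Net displacement: 60.21 east, 4.77 north. Direction back to start is (-60.21, -4.77): bearing = atan2(-60.21, -4.77) mod 360° = 265.47° ≈ 265°.

265°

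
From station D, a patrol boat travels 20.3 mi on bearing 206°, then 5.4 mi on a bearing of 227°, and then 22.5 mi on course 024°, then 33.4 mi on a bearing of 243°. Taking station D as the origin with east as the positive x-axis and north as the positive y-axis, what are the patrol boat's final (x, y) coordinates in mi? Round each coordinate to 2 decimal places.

Leg 1 (206°, 20.3 mi): east 20.3 sin 206° = -8.90, north 20.3 cos 206° = -18.25
Leg 2 (227°, 5.4 mi): east 5.4 sin 227° = -3.95, north 5.4 cos 227° = -3.68
Leg 3 (024°, 22.5 mi): east 22.5 sin 24° = 9.15, north 22.5 cos 24° = 20.55
Leg 4 (243°, 33.4 mi): east 33.4 sin 243° = -29.76, north 33.4 cos 243° = -15.16
Summing: -33.46 mi east, -16.54 mi north → (-33.46, -16.54).

(-33.46, -16.54)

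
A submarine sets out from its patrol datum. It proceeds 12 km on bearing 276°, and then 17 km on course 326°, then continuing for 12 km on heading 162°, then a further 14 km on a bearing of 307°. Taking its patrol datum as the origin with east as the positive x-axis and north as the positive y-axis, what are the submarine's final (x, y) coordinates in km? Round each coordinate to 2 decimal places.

Leg 1 (276°, 12 km): east 12 sin 276° = -11.93, north 12 cos 276° = 1.25
Leg 2 (326°, 17 km): east 17 sin 326° = -9.51, north 17 cos 326° = 14.09
Leg 3 (162°, 12 km): east 12 sin 162° = 3.71, north 12 cos 162° = -11.41
Leg 4 (307°, 14 km): east 14 sin 307° = -11.18, north 14 cos 307° = 8.43
Summing: -28.91 km east, 12.36 km north → (-28.91, 12.36).

(-28.91, 12.36)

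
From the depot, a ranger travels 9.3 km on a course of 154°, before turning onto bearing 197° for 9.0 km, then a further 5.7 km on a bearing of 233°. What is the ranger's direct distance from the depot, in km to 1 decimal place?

Leg 1 (154°, 9.3 km): east 9.3 sin 154° = 4.08, north 9.3 cos 154° = -8.36
Leg 2 (197°, 9.0 km): east 9.0 sin 197° = -2.63, north 9.0 cos 197° = -8.61
Leg 3 (233°, 5.7 km): east 5.7 sin 233° = -4.55, north 5.7 cos 233° = -3.43
Net: -3.11 east, -20.40 north. Distance = √((-3.11)² + (-20.40)²) = 20.631 km.

20.6 km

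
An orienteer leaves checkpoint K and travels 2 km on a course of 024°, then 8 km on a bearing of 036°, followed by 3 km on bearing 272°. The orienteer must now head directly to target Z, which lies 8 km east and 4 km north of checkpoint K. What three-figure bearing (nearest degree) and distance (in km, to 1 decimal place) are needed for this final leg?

Leg 1 (024°, 2 km): east 2 sin 24° = 0.81, north 2 cos 24° = 1.83
Leg 2 (036°, 8 km): east 8 sin 36° = 4.70, north 8 cos 36° = 6.47
Leg 3 (272°, 3 km): east 3 sin 272° = -3.00, north 3 cos 272° = 0.10
Current position: (2.52, 8.40). Target: (8, 4). Remaining: Δeast = 5.48, Δnorth = -4.40.
Bearing = atan2(5.48, -4.40) mod 360° = 128.77°; distance = √((5.48)² + (-4.40)²) = 7.032 km.

129°, 7.0 km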